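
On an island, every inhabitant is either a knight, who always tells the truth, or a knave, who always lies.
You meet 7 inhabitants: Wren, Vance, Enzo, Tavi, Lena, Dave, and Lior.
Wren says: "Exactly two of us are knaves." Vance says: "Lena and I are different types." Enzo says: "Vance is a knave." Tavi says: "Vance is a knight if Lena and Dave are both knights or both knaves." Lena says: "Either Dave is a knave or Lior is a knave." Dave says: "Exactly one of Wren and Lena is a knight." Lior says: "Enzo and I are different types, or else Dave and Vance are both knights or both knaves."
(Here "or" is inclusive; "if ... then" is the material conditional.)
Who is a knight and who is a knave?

As a knight, Wren's statement "exactly two of us are knaves" should be true; it is.
Vance (knight): "Lena and I are different types" — true. ✓
Enzo is a knave; "Vance is a knave" is False, as required.
As a knight, Tavi's statement "Vance is a knight if Lena and Dave are both knights or both knaves" should be true; it is.
Lena is a knave; "either Dave is a knave or Lior is a knave" is False, as required.
Dave is a knight; "exactly one of Wren and Lena is a knight" is true, as required.
Since Lior is a knight, "Enzo and I are different types, or else Dave and Vance are both knights or both knaves" needs to be true, which holds.

Knights: Wren, Vance, Tavi, Dave, and Lior. Knaves: Enzo and Lena.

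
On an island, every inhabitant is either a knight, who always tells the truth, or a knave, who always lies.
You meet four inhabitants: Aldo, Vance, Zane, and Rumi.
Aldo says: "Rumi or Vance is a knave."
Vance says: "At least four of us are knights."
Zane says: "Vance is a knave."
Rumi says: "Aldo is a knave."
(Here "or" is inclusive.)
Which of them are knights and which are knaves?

Aldo is a knight, Vance is a knave, Zane is a knight, and Rumi is a knave.

As a knight, Aldo's statement "Rumi or Vance is a knave" should be true; it is.
Since Vance is a knave, "at least four of us are knights" needs to be false, which holds.
Zane is a knight; "Vance is a knave" is true, as required.
Rumi is a knave, and the claim "Aldo is a knave" is indeed false.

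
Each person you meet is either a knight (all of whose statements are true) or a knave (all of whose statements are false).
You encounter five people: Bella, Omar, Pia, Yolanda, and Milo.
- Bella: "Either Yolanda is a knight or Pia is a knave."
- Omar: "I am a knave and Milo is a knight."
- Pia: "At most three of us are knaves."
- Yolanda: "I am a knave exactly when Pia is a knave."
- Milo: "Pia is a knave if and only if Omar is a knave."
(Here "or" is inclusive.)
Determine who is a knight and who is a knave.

Bella is a knight, Omar is a knave, Pia is a knight, Yolanda is a knight, and Milo is a knave.

Suppose Bella is a knave. Then Bella's statement "either Yolanda is a knight or Pia is a knave" would have to be false. Checking the 16 ways to assign the others, none is consistent with every speaker.
(For instance, with Omar=knave, Pia=knight, Yolanda=knight, Milo=knave, Bella's claim "either Yolanda is a knight or Pia is a knave" comes out true where it would need to be false.)
So Bella must be a knight, making "either Yolanda is a knight or Pia is a knave" true. Taking Bella=knight, Omar=knave, Pia=knight, Yolanda=knight, Milo=knave, each remaining statement checks out:
  Omar (knave): "I am a knave and Milo is a knight" — false. ✓
  Pia (knight): "at most three of us are knaves" — true. ✓
  Yolanda (knight): "I am a knave exactly when Pia is a knave" — true. ✓
  Milo (knave): "Pia is a knave if and only if Omar is a knave" — false. ✓
This is the unique consistent assignment.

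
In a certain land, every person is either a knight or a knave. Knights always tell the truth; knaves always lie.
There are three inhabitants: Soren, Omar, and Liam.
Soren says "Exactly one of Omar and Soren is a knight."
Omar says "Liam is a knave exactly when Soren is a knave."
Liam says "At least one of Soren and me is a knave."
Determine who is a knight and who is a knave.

Soren is a knave, Omar is a knave, and Liam is a knight.

Since Soren is a knave, "exactly one of Omar and Soren is a knight" needs to be false, which holds.
As a knave, Omar's statement "Liam is a knave exactly when Soren is a knave" should be false; it is.
Liam is a knight, and the claim "at least one of Soren and me is a knave" is indeed True.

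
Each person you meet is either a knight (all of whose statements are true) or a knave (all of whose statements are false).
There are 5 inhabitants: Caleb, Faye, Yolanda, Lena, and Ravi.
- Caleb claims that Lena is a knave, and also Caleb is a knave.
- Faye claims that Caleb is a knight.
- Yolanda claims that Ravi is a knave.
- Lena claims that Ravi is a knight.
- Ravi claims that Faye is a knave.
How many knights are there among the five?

2

The unique consistent assignment is Caleb=knave, Faye=knave, Yolanda=knave, Lena=knight, Ravi=knight.
That has 2 knights.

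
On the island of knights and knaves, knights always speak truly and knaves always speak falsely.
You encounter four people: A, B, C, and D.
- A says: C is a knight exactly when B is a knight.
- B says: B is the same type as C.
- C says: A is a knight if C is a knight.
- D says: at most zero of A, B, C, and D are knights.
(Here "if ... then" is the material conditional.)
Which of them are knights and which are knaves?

A is a knight, B is a knight, C is a knight, and D is a knave.

Since A is a knight, "C is a knight exactly when B is a knight" needs to be True, which holds.
B is a knight; "B is the same type as C" is True, as required.
C is a knight, and the claim "A is a knight if C is a knight" is indeed True.
Since D is a knave, "at most zero of A, B, C, and D are knights" needs to be false, which holds.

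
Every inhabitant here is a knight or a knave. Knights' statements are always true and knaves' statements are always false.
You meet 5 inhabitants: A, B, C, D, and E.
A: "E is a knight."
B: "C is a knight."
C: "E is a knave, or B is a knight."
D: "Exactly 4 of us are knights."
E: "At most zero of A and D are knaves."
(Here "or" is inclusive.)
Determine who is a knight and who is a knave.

A is a knave, so "E is a knight" must be false — and it is.
B is a knight, and the claim "C is a knight" is indeed true.
C (knight): "E is a knave, or B is a knight" — true. ✓
D (knave): "exactly 4 of us are knights" — false. ✓
E (knave): "at most zero of A and D are knaves" — false. ✓

A is a knave, B is a knight, C is a knight, D is a knave, and E is a knave.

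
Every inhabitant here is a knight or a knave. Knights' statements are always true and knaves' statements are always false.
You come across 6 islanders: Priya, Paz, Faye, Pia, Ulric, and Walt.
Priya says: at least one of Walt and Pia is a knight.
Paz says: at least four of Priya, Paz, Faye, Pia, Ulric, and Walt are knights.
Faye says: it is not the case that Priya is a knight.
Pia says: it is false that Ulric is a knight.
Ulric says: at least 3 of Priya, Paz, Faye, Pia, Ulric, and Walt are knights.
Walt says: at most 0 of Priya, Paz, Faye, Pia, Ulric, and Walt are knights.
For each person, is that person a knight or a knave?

Priya is a knight, Paz is a knave, Faye is a knave, Pia is a knight, Ulric is a knave, and Walt is a knave.

As a knight, Priya's statement "at least one of Walt and Pia is a knight" should be True; it is.
As a knave, Paz's statement "at least four of Priya, Paz, Faye, Pia, Ulric, and Walt are knights" should be false; it is.
Since Faye is a knave, "it is not the case that Priya is a knight" needs to be false, which holds.
Pia is a knight, so "it is false that Ulric is a knight" must be True — and it is.
As a knave, Ulric's statement "at least 3 of Priya, Paz, Faye, Pia, Ulric, and Walt are knights" should be false; it is.
Walt is a knave, and the claim "at most 0 of Priya, Paz, Faye, Pia, Ulric, and Walt are knights" is indeed false.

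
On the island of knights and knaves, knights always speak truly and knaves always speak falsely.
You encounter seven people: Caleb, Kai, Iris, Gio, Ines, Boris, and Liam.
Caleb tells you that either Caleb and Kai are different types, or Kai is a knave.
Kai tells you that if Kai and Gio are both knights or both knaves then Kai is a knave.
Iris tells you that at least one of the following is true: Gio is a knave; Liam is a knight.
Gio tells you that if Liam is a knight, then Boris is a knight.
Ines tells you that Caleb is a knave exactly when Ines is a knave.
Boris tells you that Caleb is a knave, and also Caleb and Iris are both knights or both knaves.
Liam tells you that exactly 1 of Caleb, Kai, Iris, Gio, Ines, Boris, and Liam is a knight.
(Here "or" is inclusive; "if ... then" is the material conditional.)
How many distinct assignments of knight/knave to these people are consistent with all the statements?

0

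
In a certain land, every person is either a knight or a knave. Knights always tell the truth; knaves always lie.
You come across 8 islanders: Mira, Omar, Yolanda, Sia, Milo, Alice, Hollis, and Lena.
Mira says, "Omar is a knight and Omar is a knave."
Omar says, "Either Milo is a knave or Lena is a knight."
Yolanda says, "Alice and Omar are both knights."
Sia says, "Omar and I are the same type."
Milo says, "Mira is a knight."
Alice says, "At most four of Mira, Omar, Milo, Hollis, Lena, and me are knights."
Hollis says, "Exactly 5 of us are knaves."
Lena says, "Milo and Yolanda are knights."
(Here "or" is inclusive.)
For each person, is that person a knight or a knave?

Mira is a knave, Omar is a knight, Yolanda is a knight, Sia is a knight, Milo is a knave, Alice is a knight, Hollis is a knave, and Lena is a knave.

Since Mira is a knave, "Omar is a knight and Omar is a knave" needs to be False, which holds.
Since Omar is a knight, "either Milo is a knave or Lena is a knight" needs to be True, which holds.
Yolanda is a knight, so "Alice and Omar are both knights" must be True — and it is.
Since Sia is a knight, "Omar and I are the same type" needs to be True, which holds.
As a knave, Milo's statement "Mira is a knight" should be False; it is.
Since Alice is a knight, "at most four of Mira, Omar, Milo, Hollis, Lena, and me are knights" needs to be True, which holds.
As a knave, Hollis's statement "exactly 5 of us are knaves" should be False; it is.
As a knave, Lena's statement "Milo and Yolanda are knights" should be False; it is.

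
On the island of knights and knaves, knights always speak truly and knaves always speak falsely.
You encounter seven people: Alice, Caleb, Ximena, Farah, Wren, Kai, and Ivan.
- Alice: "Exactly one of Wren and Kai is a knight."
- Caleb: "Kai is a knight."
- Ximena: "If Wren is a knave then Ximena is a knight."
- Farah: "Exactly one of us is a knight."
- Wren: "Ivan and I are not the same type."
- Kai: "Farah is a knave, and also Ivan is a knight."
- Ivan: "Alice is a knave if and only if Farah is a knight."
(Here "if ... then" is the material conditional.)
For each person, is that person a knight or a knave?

Alice is a knave, Caleb is a knave, Ximena is a knave, Farah is a knave, Wren is a knave, Kai is a knave, and Ivan is a knave.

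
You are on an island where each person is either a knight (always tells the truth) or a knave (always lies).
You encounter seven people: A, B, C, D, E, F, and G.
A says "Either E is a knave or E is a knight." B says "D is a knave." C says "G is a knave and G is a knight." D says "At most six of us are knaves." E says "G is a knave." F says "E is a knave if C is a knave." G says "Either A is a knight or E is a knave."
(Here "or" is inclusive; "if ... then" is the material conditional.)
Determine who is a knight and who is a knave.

A is a knight, B is a knave, C is a knave, D is a knight, E is a knave, F is a knight, and G is a knight.

A is a knight, so "either E is a knave or E is a knight" must be true — and it is.
B is a knave, so "D is a knave" must be false — and it is.
C is a knave; "G is a knave and G is a knight" is false, as required.
D is a knight, so "at most six of us are knaves" must be true — and it is.
E is a knave; "G is a knave" is false, as required.
F is a knight, and the claim "E is a knave if C is a knave" is indeed true.
G is a knight, so "either A is a knight or E is a knave" must be true — and it is.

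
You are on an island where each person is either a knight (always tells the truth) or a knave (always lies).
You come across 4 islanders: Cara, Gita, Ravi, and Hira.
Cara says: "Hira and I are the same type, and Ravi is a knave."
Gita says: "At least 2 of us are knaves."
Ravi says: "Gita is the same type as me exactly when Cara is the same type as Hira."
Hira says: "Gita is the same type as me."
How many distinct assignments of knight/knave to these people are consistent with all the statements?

1

Consistent assignments:
  Cara=knave, Gita=knight, Ravi=knight, Hira=knave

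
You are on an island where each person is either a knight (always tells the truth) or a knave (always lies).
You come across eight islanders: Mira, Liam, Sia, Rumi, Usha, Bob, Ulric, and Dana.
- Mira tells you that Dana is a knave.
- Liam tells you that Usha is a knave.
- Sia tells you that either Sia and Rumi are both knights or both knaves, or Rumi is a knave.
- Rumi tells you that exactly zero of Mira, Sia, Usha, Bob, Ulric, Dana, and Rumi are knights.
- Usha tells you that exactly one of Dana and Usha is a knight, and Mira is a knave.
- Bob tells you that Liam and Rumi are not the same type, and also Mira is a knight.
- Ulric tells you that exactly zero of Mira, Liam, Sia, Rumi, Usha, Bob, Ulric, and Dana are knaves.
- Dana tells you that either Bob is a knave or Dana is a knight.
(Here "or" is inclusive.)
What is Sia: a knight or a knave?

Sia is a knight.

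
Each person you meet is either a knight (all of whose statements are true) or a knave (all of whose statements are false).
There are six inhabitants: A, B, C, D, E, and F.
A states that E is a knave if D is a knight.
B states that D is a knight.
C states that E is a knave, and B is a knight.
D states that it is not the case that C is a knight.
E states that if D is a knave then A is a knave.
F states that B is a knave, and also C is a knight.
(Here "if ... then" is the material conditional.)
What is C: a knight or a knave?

C is a knave.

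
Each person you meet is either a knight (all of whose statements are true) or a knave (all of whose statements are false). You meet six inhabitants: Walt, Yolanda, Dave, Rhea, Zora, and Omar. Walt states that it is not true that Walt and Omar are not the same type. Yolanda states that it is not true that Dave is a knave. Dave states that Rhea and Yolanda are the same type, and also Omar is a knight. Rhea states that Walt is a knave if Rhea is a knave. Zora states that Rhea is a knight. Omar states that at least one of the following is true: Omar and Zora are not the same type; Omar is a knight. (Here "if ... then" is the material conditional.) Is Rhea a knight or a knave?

Rhea is a knight.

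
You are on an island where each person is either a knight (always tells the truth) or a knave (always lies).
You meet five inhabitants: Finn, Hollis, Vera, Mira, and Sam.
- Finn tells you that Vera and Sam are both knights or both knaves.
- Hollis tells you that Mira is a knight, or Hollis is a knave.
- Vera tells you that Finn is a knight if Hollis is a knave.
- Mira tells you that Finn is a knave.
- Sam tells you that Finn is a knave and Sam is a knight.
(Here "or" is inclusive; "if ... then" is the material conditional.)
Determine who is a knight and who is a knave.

Knights: Hollis, Vera, and Mira. Knaves: Finn and Sam.

Since Finn is a knave, "Vera and Sam are both knights or both knaves" needs to be False, which holds.
Hollis (knight): "Mira is a knight, or Hollis is a knave" — true. ✓
Vera is a knight; "Finn is a knight if Hollis is a knave" is true, as required.
Mira (knight): "Finn is a knave" — true. ✓
As a knave, Sam's statement "Finn is a knave and Sam is a knight" should be False; it is.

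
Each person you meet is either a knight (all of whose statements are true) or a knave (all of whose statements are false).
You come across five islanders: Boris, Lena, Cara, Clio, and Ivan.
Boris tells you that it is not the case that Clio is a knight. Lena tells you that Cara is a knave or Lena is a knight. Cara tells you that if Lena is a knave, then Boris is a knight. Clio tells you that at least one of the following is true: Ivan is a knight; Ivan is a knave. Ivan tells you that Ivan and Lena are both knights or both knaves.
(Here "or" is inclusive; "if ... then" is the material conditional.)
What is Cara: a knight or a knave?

Cara is a knight.

Consistent assignments: {Boris=knave, Lena=knight, Cara=knight, Clio=knight, Ivan=knight}; {Boris=knave, Lena=knight, Cara=knight, Clio=knight, Ivan=knave}
In every consistent assignment, Cara is a knight.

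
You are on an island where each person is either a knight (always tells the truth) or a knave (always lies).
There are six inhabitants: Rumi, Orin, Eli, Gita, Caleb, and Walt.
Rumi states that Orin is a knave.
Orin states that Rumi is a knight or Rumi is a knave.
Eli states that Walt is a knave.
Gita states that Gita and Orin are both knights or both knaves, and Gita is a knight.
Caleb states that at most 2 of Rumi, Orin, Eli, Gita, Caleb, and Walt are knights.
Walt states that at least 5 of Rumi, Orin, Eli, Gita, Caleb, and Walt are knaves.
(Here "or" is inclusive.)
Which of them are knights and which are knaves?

Knights: Orin, Eli, and Gita. Knaves: Rumi, Caleb, and Walt.

As a knave, Rumi's statement "Orin is a knave" should be false; it is.
Orin is a knight, and the claim "Rumi is a knight or Rumi is a knave" is indeed true.
Eli is a knight, so "Walt is a knave" must be true — and it is.
Gita (knight): "Gita and Orin are both knights or both knaves, and Gita is a knight" — true. ✓
Caleb is a knave, so "at most 2 of Rumi, Orin, Eli, Gita, Caleb, and Walt are knights" must be false — and it is.
As a knave, Walt's statement "at least 5 of Rumi, Orin, Eli, Gita, Caleb, and Walt are knaves" should be false; it is.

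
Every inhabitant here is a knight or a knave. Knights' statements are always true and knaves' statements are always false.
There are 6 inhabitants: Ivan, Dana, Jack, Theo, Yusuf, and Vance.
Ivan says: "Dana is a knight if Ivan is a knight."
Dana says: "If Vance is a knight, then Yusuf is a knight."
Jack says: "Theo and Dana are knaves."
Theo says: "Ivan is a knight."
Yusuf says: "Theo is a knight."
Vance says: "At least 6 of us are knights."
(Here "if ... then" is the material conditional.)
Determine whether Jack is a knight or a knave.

Jack is a knave.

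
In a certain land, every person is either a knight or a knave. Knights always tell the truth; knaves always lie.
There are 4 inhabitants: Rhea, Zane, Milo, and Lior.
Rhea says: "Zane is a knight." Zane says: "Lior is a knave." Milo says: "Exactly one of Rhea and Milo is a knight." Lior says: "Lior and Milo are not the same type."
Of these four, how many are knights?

1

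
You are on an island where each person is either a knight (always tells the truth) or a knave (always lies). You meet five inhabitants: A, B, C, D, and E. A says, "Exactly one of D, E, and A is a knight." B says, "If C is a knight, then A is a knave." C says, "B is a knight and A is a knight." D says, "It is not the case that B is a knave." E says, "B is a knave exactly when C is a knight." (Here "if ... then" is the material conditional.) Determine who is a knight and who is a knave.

Suppose A is a knight. Then A's statement "exactly one of D, E, and A is a knight" would have to be true. Checking the 16 ways to assign the others, none is consistent with every speaker.
(For instance, with B=knight, C=knave, D=knight, E=knight, A's claim "exactly one of D, E, and A is a knight" comes out false where it would need to be true.)
So A must be a knave, making "exactly one of D, E, and A is a knight" false. Taking A=knave, B=knight, C=knave, D=knight, E=knight, each remaining statement checks out:
  B (knight): "if C is a knight, then A is a knave" — true. ✓
  C (knave): "B is a knight and A is a knight" — false. ✓
  D (knight): "it is not the case that B is a knave" — true. ✓
  E (knight): "B is a knave exactly when C is a knight" — true. ✓
This is the unique consistent assignment.

Knights: B, D, and E. Knaves: A and C.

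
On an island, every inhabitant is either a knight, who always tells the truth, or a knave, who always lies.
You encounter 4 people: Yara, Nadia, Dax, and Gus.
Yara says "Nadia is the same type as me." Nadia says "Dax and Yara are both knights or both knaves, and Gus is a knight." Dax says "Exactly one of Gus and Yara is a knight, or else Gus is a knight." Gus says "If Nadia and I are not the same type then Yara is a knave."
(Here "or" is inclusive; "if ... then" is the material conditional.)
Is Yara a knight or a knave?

Yara is a knight.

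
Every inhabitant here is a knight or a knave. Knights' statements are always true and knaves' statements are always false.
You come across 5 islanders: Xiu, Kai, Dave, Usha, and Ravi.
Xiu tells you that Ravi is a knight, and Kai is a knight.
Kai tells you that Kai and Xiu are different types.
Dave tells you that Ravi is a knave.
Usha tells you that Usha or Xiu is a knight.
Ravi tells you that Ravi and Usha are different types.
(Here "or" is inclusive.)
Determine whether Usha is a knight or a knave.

Consistent assignments: {Xiu=knave, Kai=knight, Dave=knight, Usha=knave, Ravi=knave}; {Xiu=knave, Kai=knave, Dave=knight, Usha=knave, Ravi=knave}; {Xiu=knave, Kai=knave, Dave=knave, Usha=knave, Ravi=knight}
In every consistent assignment, Usha is a knave.

Usha is a knave.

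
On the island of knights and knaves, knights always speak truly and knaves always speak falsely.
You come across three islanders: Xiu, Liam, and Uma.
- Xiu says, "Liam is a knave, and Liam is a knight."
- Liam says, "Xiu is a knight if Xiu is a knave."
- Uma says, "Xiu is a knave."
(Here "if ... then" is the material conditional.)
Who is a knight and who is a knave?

Xiu is a knave, Liam is a knave, and Uma is a knight.

Xiu is a knave, and the claim "Liam is a knave, and Liam is a knight" is indeed False.
Liam (knave): "Xiu is a knight if Xiu is a knave" — False. ✓
As a knight, Uma's statement "Xiu is a knave" should be True; it is.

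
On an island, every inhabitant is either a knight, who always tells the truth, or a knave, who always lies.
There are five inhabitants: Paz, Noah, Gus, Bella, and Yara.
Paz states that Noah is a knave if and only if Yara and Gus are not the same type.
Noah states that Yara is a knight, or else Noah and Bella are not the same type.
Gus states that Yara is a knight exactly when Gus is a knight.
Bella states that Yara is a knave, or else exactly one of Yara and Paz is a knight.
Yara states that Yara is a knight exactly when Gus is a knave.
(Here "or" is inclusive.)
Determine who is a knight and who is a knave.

Paz is a knave, Noah is a knight, Gus is a knave, Bella is a knight, and Yara is a knight.

Since Paz is a knave, "Noah is a knave if and only if Yara and Gus are not the same type" needs to be False, which holds.
Noah is a knight; "Yara is a knight, or else Noah and Bella are not the same type" is true, as required.
Gus (knave): "Yara is a knight exactly when Gus is a knight" — False. ✓
Bella (knight): "Yara is a knave, or else exactly one of Yara and Paz is a knight" — true. ✓
As a knight, Yara's statement "Yara is a knight exactly when Gus is a knave" should be true; it is.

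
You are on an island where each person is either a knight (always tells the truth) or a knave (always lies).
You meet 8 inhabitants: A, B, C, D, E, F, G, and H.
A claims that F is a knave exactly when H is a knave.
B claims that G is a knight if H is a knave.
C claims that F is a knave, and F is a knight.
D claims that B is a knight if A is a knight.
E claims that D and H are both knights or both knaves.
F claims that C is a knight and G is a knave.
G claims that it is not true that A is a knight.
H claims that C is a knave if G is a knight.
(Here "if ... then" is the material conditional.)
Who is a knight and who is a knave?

A is a knave, B is a knight, C is a knave, D is a knight, E is a knight, F is a knave, G is a knight, and H is a knight.

Since A is a knave, "F is a knave exactly when H is a knave" needs to be false, which holds.
Since B is a knight, "G is a knight if H is a knave" needs to be true, which holds.
C is a knave, so "F is a knave, and F is a knight" must be false — and it is.
D (knight): "B is a knight if A is a knight" — true. ✓
E (knight): "D and H are both knights or both knaves" — true. ✓
F is a knave; "C is a knight and G is a knave" is false, as required.
G is a knight, so "it is not true that A is a knight" must be true — and it is.
H is a knight; "C is a knave if G is a knight" is true, as required.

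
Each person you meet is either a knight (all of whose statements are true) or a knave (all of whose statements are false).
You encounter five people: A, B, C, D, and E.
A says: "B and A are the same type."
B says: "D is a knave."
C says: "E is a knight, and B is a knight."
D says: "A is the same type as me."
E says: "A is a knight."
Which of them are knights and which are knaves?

A is a knight, B is a knight, C is a knight, D is a knave, and E is a knight.

A is a knight, so "B and A are the same type" must be true — and it is.
B is a knight, and the claim "D is a knave" is indeed true.
C is a knight, so "E is a knight, and B is a knight" must be true — and it is.
D (knave): "A is the same type as me" — False. ✓
E is a knight, and the claim "A is a knight" is indeed true.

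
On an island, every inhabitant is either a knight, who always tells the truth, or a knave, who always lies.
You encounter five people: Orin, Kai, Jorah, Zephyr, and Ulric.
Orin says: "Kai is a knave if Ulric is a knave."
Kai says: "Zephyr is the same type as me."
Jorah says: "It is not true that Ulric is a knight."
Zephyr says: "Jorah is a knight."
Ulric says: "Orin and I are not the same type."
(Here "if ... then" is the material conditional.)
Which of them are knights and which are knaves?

As a knave, Orin's statement "Kai is a knave if Ulric is a knave" should be False; it is.
Kai (knight): "Zephyr is the same type as me" — True. ✓
Jorah is a knight, so "it is not true that Ulric is a knight" must be True — and it is.
Zephyr is a knight; "Jorah is a knight" is True, as required.
Ulric is a knave; "Orin and I are not the same type" is False, as required.

Orin is a knave, Kai is a knight, Jorah is a knight, Zephyr is a knight, and Ulric is a knave.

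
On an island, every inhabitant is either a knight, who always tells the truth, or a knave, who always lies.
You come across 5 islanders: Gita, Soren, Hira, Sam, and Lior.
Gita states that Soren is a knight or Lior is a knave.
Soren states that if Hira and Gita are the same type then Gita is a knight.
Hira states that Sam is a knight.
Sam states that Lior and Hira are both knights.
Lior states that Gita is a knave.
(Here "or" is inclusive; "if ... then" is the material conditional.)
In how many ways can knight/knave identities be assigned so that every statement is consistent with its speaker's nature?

2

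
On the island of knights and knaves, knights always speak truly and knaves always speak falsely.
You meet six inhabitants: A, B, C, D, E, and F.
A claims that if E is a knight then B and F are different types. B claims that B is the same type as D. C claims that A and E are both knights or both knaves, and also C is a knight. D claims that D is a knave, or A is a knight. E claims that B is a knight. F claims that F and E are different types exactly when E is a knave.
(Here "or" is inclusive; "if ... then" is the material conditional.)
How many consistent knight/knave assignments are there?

4

Consistent assignments:
  A=knight, B=knight, C=knight, D=knight, E=knight, F=knave
  A=knight, B=knight, C=knave, D=knight, E=knight, F=knave
  A=knight, B=knave, C=knave, D=knight, E=knave, F=knight
  A=knight, B=knave, C=knave, D=knight, E=knave, F=knave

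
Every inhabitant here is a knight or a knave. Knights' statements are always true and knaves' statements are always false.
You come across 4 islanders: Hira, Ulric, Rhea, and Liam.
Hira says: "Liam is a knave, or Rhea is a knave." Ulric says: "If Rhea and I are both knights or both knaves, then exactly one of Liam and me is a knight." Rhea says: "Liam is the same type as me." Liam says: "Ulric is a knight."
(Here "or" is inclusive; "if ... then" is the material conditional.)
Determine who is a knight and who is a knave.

Knights: Hira, Ulric, and Liam. Knaves: Rhea.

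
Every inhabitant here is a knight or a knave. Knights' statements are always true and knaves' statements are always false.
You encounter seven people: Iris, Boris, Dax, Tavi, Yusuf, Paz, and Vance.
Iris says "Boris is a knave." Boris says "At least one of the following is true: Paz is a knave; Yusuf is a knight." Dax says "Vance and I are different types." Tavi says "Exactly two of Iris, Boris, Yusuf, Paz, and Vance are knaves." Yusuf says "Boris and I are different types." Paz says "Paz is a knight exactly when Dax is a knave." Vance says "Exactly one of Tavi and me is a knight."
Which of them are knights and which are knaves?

As a knight, Iris's statement "Boris is a knave" should be true; it is.
As a knave, Boris's statement "at least one of the following is true: Paz is a knave; Yusuf is a knight" should be false; it is.
Dax is a knave, and the claim "Vance and I are different types" is indeed false.
Tavi is a knave, so "exactly two of Iris, Boris, Yusuf, Paz, and Vance are knaves" must be false — and it is.
Since Yusuf is a knave, "Boris and I are different types" needs to be false, which holds.
Since Paz is a knight, "Paz is a knight exactly when Dax is a knave" needs to be true, which holds.
Vance is a knave, so "exactly one of Tavi and me is a knight" must be false — and it is.

Iris is a knight, Boris is a knave, Dax is a knave, Tavi is a knave, Yusuf is a knave, Paz is a knight, and Vance is a knave.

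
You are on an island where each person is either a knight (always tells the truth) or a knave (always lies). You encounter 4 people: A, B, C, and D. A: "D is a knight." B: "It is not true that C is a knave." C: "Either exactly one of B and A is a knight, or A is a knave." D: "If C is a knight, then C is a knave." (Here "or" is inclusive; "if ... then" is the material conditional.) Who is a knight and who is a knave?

A is a knave, B is a knight, C is a knight, and D is a knave.

A (knave): "D is a knight" — False. ✓
As a knight, B's statement "it is not true that C is a knave" should be True; it is.
C is a knight, so "either exactly one of B and A is a knight, or A is a knave" must be True — and it is.
D is a knave, and the claim "if C is a knight, then C is a knave" is indeed False.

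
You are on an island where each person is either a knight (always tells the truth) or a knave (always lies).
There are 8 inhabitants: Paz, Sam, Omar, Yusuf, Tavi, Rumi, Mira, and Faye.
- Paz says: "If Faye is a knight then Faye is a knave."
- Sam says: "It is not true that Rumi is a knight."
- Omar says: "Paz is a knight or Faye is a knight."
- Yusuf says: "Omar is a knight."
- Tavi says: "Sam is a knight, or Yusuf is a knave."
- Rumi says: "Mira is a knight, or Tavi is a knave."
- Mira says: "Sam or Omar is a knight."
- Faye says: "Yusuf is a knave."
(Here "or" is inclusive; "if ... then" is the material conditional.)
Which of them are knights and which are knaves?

Paz is a knight, so "if Faye is a knight then Faye is a knave" must be true — and it is.
Sam is a knave; "it is not true that Rumi is a knight" is false, as required.
Omar is a knight; "Paz is a knight or Faye is a knight" is true, as required.
Yusuf is a knight; "Omar is a knight" is true, as required.
Tavi is a knave, and the claim "Sam is a knight, or Yusuf is a knave" is indeed false.
Rumi is a knight; "Mira is a knight, or Tavi is a knave" is true, as required.
Mira is a knight, so "Sam or Omar is a knight" must be true — and it is.
Faye is a knave; "Yusuf is a knave" is false, as required.

Knights: Paz, Omar, Yusuf, Rumi, and Mira. Knaves: Sam, Tavi, and Faye.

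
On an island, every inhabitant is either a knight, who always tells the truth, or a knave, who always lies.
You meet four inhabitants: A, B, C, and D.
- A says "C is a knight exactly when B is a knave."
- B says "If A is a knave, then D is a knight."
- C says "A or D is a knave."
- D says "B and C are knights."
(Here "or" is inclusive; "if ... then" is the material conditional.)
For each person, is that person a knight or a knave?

As a knave, A's statement "C is a knight exactly when B is a knave" should be false; it is.
B is a knight; "if A is a knave, then D is a knight" is true, as required.
C is a knight; "A or D is a knave" is true, as required.
D (knight): "B and C are knights" — true. ✓

A is a knave, B is a knight, C is a knight, and D is a knight.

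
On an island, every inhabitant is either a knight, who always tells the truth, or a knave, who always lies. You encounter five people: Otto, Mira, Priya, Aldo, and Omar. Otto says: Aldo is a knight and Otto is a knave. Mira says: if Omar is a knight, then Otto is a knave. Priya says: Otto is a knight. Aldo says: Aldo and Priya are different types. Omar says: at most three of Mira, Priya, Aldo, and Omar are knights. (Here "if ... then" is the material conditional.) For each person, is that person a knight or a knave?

As a knave, Otto's statement "Aldo is a knight and Otto is a knave" should be false; it is.
Mira is a knight, and the claim "if Omar is a knight, then Otto is a knave" is indeed True.
Priya is a knave, and the claim "Otto is a knight" is indeed false.
Since Aldo is a knave, "Aldo and Priya are different types" needs to be false, which holds.
Since Omar is a knight, "at most three of Mira, Priya, Aldo, and Omar are knights" needs to be True, which holds.

Otto is a knave, Mira is a knight, Priya is a knave, Aldo is a knave, and Omar is a knight.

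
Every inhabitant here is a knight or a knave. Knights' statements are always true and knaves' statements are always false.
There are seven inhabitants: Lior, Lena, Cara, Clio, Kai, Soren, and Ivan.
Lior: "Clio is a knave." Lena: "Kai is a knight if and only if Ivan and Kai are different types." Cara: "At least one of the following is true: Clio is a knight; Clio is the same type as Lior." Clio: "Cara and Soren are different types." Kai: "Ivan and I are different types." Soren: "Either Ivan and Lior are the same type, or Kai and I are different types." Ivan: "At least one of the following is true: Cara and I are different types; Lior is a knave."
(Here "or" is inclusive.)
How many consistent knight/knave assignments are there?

1

Consistent assignments:
  Lior=knight, Lena=knight, Cara=knave, Clio=knave, Kai=knave, Soren=knave, Ivan=knave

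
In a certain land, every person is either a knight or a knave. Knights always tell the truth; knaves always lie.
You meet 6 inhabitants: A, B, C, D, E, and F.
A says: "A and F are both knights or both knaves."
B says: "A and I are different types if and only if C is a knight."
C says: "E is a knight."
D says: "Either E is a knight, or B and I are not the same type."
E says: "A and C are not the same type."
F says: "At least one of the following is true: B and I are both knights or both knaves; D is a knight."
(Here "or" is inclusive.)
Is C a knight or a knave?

C is a knight.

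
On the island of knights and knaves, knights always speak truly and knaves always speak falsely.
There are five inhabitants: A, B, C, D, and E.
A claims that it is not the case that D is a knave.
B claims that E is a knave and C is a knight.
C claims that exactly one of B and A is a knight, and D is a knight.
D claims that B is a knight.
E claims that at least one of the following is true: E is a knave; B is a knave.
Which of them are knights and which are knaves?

A is a knave, B is a knave, C is a knave, D is a knave, and E is a knight.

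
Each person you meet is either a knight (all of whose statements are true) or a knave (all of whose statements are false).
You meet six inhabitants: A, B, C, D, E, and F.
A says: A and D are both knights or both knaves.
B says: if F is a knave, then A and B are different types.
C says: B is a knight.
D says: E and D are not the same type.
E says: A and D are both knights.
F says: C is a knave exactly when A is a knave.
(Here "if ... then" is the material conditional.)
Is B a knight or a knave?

B is a knight.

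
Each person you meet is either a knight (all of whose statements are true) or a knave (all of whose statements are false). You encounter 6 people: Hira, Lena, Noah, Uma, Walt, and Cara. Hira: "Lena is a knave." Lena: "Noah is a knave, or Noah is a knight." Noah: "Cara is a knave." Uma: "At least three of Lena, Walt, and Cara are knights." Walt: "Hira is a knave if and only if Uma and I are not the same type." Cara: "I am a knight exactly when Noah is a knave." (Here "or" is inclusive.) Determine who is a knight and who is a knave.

Hira is a knave; "Lena is a knave" is false, as required.
Lena is a knight, and the claim "Noah is a knave, or Noah is a knight" is indeed true.
Noah (knave): "Cara is a knave" — false. ✓
Uma is a knave, so "at least three of Lena, Walt, and Cara are knights" must be false — and it is.
Walt is a knave; "Hira is a knave if and only if Uma and I are not the same type" is false, as required.
Cara is a knight; "I am a knight exactly when Noah is a knave" is true, as required.

Hira is a knave, Lena is a knight, Noah is a knave, Uma is a knave, Walt is a knave, and Cara is a knight.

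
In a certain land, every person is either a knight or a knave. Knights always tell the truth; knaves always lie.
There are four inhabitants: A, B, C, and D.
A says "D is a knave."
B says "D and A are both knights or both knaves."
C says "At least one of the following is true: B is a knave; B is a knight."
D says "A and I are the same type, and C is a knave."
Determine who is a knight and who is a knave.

Since A is a knight, "D is a knave" needs to be true, which holds.
B (knave): "D and A are both knights or both knaves" — False. ✓
C (knight): "at least one of the following is true: B is a knave; B is a knight" — true. ✓
D (knave): "A and I are the same type, and C is a knave" — False. ✓

A is a knight, B is a knave, C is a knight, and D is a knave.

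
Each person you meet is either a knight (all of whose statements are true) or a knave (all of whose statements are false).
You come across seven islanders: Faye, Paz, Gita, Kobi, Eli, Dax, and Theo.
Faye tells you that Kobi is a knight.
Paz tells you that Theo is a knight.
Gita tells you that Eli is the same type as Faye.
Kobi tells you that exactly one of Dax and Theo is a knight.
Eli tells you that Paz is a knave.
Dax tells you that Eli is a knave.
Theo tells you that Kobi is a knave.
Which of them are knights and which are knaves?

Faye is a knave, Paz is a knight, Gita is a knight, Kobi is a knave, Eli is a knave, Dax is a knight, and Theo is a knight.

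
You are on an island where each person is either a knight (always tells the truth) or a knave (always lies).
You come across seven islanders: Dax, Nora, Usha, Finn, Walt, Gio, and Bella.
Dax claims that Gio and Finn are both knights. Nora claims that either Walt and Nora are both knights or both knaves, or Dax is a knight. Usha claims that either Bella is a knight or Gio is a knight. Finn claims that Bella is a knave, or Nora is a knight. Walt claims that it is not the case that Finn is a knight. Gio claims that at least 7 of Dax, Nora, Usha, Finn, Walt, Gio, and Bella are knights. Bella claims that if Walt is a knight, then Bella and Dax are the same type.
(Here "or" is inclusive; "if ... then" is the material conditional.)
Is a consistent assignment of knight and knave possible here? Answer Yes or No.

No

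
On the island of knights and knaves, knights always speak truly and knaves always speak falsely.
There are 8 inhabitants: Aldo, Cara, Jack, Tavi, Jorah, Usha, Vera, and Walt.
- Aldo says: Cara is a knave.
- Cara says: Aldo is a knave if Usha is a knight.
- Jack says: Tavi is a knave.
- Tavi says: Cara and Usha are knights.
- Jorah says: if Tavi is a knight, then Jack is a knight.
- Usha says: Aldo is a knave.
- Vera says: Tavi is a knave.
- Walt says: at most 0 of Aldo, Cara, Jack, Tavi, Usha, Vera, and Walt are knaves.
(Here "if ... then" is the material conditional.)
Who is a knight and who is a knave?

Aldo is a knave, Cara is a knight, Jack is a knave, Tavi is a knight, Jorah is a knave, Usha is a knight, Vera is a knave, and Walt is a knave.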